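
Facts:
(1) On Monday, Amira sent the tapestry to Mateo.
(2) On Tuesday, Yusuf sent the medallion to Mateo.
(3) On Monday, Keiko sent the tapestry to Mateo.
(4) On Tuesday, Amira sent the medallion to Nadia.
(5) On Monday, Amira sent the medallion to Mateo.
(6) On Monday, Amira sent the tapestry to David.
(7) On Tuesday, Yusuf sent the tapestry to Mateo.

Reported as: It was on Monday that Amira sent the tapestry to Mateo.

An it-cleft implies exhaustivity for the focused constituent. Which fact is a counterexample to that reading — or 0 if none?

The cleft puts "on Monday" in focus and presupposes the open proposition with Amira as agent and the tapestry as thing and Mateo as recipient.
Exhaustivity: on Monday is the only setting satisfying that background.
Every other fact differs from the presupposition on some backgrounded slot, so none challenges the exhaustivity.

0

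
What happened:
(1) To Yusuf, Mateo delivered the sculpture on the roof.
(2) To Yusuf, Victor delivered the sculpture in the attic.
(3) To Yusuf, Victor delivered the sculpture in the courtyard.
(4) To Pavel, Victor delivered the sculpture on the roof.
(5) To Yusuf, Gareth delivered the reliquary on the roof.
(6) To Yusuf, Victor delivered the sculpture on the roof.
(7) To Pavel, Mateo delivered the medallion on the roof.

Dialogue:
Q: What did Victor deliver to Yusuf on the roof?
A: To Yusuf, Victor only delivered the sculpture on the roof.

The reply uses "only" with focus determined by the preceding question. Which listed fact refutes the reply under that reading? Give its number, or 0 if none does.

0

The question "What did ...?" targets the thing, so in the reply the focus falls on "the sculpture".
So "only" ranges over things; the rest (Victor as agent and Yusuf as recipient and on the roof as setting) is presupposed.
No listed fact shares that background with another thing. Nothing contradicts the reply.
(Fact (2) would refute a reading with focus on the setting — but that is not what the question asks.)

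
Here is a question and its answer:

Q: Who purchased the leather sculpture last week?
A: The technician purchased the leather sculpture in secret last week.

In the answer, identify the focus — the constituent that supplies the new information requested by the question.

The wh-word "who" asks about the subject (agent).
In the answer, "the leather sculpture" and "last week" are given — repeated from the question.
"in secret" is also new, but it specifies the manner, which is not what the question asks about — so it is not the focus.
The constituent filling the subject (agent) gap is "the technician"; that is the focus.

the technician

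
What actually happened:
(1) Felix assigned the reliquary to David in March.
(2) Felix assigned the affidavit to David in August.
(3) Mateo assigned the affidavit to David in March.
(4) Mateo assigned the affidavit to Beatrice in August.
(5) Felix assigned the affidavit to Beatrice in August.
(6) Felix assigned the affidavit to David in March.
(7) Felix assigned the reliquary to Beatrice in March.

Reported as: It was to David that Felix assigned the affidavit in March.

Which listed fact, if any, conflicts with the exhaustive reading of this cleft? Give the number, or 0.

0

Focus of the cleft: "David" (the recipient). Presupposed background: agent = Felix, thing = the affidavit, setting = in March.
Exhaustivity: David is the only recipient satisfying that background.
No listed fact matches the background with a different recipient. Exhaustivity holds.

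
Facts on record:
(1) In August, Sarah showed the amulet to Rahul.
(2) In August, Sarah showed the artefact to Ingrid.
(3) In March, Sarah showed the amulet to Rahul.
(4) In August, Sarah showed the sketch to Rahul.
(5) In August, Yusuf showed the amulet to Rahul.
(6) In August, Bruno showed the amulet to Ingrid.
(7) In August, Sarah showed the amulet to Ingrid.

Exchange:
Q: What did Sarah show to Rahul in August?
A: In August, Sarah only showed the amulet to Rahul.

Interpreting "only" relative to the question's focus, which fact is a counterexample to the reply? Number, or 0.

4

The question "What did ...?" targets the thing, so in the reply the focus falls on "the amulet".
So "only" ranges over things; the rest (agent = Sarah, recipient = Rahul, setting = in August) is presupposed.
Fact (4) shares the background with a different thing (the sketch) — counterexample.
(Fact (3) would refute a reading with focus on the setting — but that is not what the question asks.)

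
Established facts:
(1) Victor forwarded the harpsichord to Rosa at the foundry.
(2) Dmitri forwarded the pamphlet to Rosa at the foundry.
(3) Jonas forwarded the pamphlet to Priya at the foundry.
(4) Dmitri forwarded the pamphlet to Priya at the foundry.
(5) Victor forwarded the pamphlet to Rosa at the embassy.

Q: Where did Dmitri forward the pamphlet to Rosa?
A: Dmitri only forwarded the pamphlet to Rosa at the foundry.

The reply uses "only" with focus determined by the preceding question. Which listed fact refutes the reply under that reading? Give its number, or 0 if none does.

0

Answering "Where did ...?" puts focus on the setting — here, "at the foundry".
So "only" ranges over settings; the rest (same agent, thing, recipient (Dmitri / the pamphlet / Rosa)) is presupposed.
No fact keeps same agent, thing, recipient (Dmitri / the pamphlet / Rosa) while changing the setting; every other fact differs on something backgrounded. The reply stands.
(Fact (4) would refute a reading with focus on the recipient — but that is not what the question asks.)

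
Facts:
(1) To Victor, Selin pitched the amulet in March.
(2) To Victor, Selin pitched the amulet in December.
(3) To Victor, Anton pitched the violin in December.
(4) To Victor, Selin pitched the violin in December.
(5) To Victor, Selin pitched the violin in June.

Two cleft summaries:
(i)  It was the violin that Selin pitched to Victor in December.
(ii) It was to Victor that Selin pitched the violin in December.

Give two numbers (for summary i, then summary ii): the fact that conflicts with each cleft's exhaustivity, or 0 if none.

2, 0

(i): focus "the violin". Looking for same agent, recipient, setting (Selin / Victor / in December) with some other thing — fact (2) has the amulet there. Refuted.
(ii): focus "Victor". No fact shares same agent, thing, setting (Selin / the violin / in December) with a different recipient. 0.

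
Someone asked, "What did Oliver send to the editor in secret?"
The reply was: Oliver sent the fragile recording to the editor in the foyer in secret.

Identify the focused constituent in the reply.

the fragile recording

The wh-word "what" asks about the direct object.
In the answer, "Oliver", "to the editor" and "in secret" are given — repeated from the question.
"in the foyer" is also new, but it specifies the location, which is not what the question asks about — so it is not the focus.
The constituent filling the direct object gap is "the fragile recording"; that is the focus.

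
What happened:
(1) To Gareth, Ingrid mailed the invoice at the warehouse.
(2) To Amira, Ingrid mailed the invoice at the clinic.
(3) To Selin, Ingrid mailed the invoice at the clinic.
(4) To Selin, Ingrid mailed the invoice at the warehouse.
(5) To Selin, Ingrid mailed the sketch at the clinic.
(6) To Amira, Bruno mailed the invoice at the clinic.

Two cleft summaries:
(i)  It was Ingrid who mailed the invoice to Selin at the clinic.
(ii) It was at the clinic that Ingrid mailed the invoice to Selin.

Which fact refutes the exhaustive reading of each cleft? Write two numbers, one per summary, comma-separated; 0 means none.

0, 4

Summary (i) focuses "Ingrid" (the agent); background same thing, recipient, setting (the invoice / Selin / at the clinic). No fact matches that background with a different agent, so 0.
Summary (ii) focuses "at the clinic" (the setting); background same agent, thing, recipient (Ingrid / the invoice / Selin). Fact (4) matches that background with setting = at the warehouse — refutes (ii).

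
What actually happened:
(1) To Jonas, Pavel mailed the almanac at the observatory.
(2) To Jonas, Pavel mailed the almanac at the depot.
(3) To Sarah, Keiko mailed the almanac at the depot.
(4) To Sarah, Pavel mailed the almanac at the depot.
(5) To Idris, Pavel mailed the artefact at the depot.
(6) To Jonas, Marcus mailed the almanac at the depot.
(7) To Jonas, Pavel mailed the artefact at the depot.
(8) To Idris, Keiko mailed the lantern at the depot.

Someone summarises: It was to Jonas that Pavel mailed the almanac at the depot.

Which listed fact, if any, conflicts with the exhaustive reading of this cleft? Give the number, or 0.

The cleft puts "Jonas" in focus and presupposes the open proposition with same agent, thing, setting (Pavel / the almanac / at the depot).
The exhaustive reading says no other recipient fits that background.
But fact (4) also has same agent, thing, setting (Pavel / the almanac / at the depot), with recipient = Sarah — so the exhaustive reading fails.

4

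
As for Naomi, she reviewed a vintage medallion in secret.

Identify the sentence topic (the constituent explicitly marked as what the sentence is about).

The construction explicitly marks "Naomi" as what the sentence is about — the topic.
The remainder of the clause is the comment (what is said about the topic).

Naomi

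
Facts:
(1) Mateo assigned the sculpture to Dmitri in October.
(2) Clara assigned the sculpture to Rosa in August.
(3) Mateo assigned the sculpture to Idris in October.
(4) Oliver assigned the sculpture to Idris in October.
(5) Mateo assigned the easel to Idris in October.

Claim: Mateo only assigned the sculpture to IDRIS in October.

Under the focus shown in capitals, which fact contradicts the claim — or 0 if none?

Focus (in capitals) is "Idris" — the recipient. "Only" excludes alternative recipients while holding fixed Mateo as agent and the sculpture as thing and in October as setting.
Fact (1) matches on Mateo as agent and the sculpture as thing and in October as setting, but has recipient = Dmitri instead. That refutes the claim.

1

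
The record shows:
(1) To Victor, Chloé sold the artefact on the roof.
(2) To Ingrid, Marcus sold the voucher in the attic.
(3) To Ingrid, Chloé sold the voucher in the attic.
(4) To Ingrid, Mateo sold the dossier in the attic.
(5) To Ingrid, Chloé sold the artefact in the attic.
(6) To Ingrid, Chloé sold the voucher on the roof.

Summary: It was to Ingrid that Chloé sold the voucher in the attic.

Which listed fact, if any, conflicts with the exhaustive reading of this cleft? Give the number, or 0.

Focus of the cleft: "Ingrid" (the recipient). Presupposed background: Chloé as agent and the voucher as thing and in the attic as setting.
Exhaustivity: Ingrid is the only recipient satisfying that background.
Every other fact differs from the presupposition on some backgrounded slot, so none challenges the exhaustivity.

0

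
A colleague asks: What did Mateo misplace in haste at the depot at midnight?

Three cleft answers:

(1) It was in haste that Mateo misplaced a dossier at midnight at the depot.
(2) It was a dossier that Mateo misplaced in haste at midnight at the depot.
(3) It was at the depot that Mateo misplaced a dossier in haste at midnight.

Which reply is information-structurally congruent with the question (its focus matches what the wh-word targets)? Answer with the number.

The question word "what" targets the direct object.
Option (1) clefts "in haste" — the manner, not what was asked.
Option (2) clefts "a dossier" — that matches what the question asks about.
Option (3) clefts "at the depot" — the location, not what was asked.
So the congruent reply is (2).

2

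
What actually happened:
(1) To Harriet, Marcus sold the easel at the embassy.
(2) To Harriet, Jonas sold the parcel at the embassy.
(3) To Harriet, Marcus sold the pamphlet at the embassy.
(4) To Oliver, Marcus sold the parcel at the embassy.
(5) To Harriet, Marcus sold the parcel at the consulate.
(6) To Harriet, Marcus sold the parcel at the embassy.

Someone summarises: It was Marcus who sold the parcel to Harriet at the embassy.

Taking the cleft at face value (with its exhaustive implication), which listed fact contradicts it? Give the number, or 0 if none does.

Focus of the cleft: "Marcus" (the agent). Presupposed background: same thing, recipient, setting (the parcel / Harriet / at the embassy).
The exhaustive reading says no other agent fits that background.
But fact (2) also has same thing, recipient, setting (the parcel / Harriet / at the embassy), with agent = Jonas — so the exhaustive reading fails.

2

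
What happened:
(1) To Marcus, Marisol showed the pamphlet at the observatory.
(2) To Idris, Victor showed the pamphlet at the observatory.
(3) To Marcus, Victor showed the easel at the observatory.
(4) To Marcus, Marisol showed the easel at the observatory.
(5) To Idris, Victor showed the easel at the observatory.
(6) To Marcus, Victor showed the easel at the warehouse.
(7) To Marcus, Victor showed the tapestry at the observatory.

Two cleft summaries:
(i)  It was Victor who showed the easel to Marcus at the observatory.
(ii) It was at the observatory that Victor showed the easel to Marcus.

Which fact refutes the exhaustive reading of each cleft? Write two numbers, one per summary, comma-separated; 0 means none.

(i): focus "Victor". Looking for thing = the easel, recipient = Marcus, setting = at the observatory with some other agent — fact (4) has Marisol there. Refuted.
(ii): focus "at the observatory". Looking for agent = Victor, thing = the easel, recipient = Marcus with some other setting — fact (6) has at the warehouse there. Refuted.

4, 6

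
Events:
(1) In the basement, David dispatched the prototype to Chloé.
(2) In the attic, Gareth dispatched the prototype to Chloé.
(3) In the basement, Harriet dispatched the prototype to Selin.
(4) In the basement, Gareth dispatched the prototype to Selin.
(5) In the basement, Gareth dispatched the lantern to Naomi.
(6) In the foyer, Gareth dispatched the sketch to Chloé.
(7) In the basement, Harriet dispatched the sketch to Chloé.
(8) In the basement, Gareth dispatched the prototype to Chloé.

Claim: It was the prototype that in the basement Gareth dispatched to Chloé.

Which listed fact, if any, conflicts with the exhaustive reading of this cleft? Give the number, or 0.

Focus of the cleft: "the prototype" (the thing). Presupposed background: Gareth as agent and Chloé as recipient and in the basement as setting.
The exhaustive reading says no other thing fits that background.
Every other fact differs from the presupposition on some backgrounded slot, so none challenges the exhaustivity.

0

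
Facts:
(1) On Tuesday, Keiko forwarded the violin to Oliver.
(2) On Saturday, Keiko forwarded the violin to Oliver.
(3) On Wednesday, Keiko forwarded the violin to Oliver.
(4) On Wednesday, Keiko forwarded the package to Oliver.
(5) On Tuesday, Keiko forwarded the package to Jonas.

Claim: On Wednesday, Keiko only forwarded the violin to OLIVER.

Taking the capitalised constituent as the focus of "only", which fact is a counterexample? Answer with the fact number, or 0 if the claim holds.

0

Focus (in capitals) is "Oliver" — the recipient. "Only" excludes alternative recipients while holding fixed Keiko as agent and the violin as thing and on Wednesday as setting.
No fact matches Keiko as agent and the violin as thing and on Wednesday as setting with a different recipient — every other fact differs on at least one backgrounded slot. So no fact refutes it.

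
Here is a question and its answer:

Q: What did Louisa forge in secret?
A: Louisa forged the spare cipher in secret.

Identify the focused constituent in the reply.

the spare cipher

The wh-word "what" asks about the direct object.
In the answer, "Louisa" and "in secret" are given — repeated from the question.
The constituent filling the direct object gap is "the spare cipher"; that is the focus and would carry nuclear stress.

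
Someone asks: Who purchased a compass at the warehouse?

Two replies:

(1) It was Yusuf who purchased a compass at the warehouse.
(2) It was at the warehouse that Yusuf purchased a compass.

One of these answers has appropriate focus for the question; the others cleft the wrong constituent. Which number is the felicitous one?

The question word "who" targets the subject (agent).
Option (1) clefts "Yusuf" — that matches what the question asks about.
Option (2) clefts "at the warehouse" — the location, not what was asked.
So the congruent reply is (1).

1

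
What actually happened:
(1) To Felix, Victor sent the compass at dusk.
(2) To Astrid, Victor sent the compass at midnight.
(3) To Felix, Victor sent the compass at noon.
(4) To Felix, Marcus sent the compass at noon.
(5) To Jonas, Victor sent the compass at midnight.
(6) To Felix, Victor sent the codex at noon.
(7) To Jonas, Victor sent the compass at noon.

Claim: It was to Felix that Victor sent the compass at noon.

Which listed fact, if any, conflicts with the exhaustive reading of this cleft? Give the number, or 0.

Focus of the cleft: "Felix" (the recipient). Presupposed background: same agent, thing, setting (Victor / the compass / at noon).
The exhaustive reading says no other recipient fits that background.
Fact (7) shares the background but with recipient = Jonas; exhaustivity is violated.

7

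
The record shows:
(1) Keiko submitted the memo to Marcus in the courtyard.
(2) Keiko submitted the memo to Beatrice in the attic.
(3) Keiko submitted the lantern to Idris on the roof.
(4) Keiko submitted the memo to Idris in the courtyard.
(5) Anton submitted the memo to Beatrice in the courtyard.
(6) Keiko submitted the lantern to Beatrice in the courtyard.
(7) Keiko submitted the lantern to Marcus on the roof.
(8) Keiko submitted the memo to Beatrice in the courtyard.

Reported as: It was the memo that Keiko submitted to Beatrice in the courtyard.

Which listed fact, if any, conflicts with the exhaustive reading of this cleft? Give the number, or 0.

Focus of the cleft: "the memo" (the thing). Presupposed background: agent = Keiko, recipient = Beatrice, setting = in the courtyard.
The exhaustive reading says no other thing fits that background.
But fact (6) also has agent = Keiko, recipient = Beatrice, setting = in the courtyard, with thing = the lantern — so the exhaustive reading fails.

6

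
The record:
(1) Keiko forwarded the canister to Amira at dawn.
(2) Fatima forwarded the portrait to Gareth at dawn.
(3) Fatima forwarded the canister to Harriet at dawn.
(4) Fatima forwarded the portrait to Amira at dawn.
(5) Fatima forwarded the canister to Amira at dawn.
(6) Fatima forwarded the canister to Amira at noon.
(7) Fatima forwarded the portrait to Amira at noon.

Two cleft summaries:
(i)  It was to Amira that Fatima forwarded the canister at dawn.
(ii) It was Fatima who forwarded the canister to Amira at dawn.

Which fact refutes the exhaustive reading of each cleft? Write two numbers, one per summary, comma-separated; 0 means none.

(i): focus "Amira". Looking for agent = Fatima, thing = the canister, setting = at dawn with some other recipient — fact (3) has Harriet there. Refuted.
(ii): focus "Fatima". Looking for thing = the canister, recipient = Amira, setting = at dawn with some other agent — fact (1) has Keiko there. Refuted.

3, 1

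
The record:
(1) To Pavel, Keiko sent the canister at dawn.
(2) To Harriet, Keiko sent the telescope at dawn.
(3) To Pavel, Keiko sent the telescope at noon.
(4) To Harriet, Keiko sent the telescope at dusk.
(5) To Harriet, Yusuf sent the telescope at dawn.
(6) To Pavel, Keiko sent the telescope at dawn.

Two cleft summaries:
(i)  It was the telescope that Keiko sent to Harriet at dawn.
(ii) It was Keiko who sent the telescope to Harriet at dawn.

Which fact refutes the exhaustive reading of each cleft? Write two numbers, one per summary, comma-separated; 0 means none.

Summary (i) focuses "the telescope" (the thing); background same agent, recipient, setting (Keiko / Harriet / at dawn). No fact matches that background with a different thing, so 0.
Summary (ii) focuses "Keiko" (the agent); background same thing, recipient, setting (the telescope / Harriet / at dawn). Fact (5) matches that background with agent = Yusuf — refutes (ii).

0, 5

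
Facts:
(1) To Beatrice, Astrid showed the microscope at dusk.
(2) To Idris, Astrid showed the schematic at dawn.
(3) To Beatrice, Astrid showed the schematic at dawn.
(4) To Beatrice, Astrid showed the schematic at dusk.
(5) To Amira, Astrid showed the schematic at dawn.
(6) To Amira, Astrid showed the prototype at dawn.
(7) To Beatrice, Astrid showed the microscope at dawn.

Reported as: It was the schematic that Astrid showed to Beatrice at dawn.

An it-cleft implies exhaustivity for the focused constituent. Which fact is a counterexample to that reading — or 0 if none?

7

Focus of the cleft: "the schematic" (the thing). Presupposed background: same agent, recipient, setting (Astrid / Beatrice / at dawn).
Exhaustivity: the schematic is the only thing satisfying that background.
Fact (7) shares the background but with thing = the microscope; exhaustivity is violated.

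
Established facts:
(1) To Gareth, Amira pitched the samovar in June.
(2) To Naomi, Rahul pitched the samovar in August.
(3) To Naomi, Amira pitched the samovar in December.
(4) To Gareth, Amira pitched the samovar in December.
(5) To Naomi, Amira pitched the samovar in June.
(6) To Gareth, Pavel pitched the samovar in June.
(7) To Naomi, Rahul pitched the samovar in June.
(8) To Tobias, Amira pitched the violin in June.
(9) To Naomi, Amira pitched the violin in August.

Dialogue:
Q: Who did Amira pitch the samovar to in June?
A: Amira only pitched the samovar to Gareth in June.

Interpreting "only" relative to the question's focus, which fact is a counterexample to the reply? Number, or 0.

The question "Who did ... to ...?" targets the recipient, so in the reply the focus falls on "Gareth".
So "only" ranges over recipients; the rest (Amira as agent and the samovar as thing and in June as setting) is presupposed.
Fact (5) shares the background with a different recipient (Naomi) — counterexample.
(Fact (4) would refute a reading with focus on the setting — but that is not what the question asks.)

5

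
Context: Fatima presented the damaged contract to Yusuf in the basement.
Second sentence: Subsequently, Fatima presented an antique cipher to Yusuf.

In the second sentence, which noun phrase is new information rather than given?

an antique cipher

"Fatima" and "Yusuf" in the second sentence are given — already mentioned in the context.
"an antique cipher" has no antecedent in the context; it is discourse-new (the indefinite article also signals a new referent).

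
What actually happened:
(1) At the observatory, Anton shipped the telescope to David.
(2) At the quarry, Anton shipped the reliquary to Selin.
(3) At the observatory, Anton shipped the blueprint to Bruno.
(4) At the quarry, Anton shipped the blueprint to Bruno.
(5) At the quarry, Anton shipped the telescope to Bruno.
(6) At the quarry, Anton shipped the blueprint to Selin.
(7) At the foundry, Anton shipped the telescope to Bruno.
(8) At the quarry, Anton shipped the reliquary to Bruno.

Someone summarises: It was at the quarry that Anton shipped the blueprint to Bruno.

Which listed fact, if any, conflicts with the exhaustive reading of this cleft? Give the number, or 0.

3

The cleft puts "at the quarry" in focus and presupposes the open proposition with same agent, thing, recipient (Anton / the blueprint / Bruno).
The exhaustive reading says no other setting fits that background.
Fact (3) shares the background but with setting = at the observatory; exhaustivity is violated.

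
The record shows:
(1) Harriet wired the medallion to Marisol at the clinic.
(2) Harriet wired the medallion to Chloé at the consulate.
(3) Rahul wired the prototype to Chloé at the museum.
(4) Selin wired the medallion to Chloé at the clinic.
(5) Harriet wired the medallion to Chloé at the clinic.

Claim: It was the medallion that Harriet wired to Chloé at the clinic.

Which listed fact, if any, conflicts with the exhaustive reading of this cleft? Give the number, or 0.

0

The cleft puts "the medallion" in focus and presupposes the open proposition with Harriet as agent and Chloé as recipient and at the clinic as setting.
Exhaustivity: the medallion is the only thing satisfying that background.
No listed fact matches the background with a different thing. Exhaustivity holds.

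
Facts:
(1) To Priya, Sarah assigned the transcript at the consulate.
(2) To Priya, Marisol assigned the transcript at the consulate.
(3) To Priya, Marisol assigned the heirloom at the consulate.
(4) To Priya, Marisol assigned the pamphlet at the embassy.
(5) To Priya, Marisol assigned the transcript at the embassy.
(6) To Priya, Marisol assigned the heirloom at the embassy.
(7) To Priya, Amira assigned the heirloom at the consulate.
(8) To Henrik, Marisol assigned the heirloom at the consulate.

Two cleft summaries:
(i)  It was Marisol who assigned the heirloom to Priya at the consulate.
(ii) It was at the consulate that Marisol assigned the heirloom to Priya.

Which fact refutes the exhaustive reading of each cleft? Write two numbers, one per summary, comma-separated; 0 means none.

(i): focus "Marisol". Looking for the heirloom as thing and Priya as recipient and at the consulate as setting with some other agent — fact (7) has Amira there. Refuted.
(ii): focus "at the consulate". Looking for Marisol as agent and the heirloom as thing and Priya as recipient with some other setting — fact (6) has at the embassy there. Refuted.

7, 6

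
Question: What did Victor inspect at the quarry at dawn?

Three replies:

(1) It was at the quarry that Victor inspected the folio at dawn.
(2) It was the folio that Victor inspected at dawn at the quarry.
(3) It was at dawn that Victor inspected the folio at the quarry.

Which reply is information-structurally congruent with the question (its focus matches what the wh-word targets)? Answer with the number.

The question word "what" targets the direct object.
Option (1) clefts "at the quarry" — the location, not what was asked.
Option (2) clefts "the folio" — that matches what the question asks about.
Option (3) clefts "at dawn" — the time, not what was asked.
So the congruent reply is (2).

2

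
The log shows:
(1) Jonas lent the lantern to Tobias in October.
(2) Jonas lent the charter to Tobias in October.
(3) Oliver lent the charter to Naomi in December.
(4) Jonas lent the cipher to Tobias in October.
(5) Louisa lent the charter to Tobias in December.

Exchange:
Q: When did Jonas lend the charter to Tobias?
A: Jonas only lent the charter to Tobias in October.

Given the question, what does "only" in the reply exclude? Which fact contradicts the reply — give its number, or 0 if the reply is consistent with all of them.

The question "When did ...?" targets the setting, so in the reply the focus falls on "in October".
"Only" then excludes alternative settings while the background — same agent, thing, recipient (Jonas / the charter / Tobias) — is held fixed.
No listed fact shares that background with another setting. Nothing contradicts the reply.
(Fact (1) would refute a reading with focus on the thing — but that is not what the question asks.)

0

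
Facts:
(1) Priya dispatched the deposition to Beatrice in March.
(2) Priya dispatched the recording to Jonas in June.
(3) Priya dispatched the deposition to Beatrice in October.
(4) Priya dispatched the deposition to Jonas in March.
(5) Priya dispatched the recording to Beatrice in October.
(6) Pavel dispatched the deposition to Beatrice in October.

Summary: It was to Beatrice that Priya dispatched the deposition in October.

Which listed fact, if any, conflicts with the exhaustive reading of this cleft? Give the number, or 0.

Focus of the cleft: "Beatrice" (the recipient). Presupposed background: agent = Priya, thing = the deposition, setting = in October.
The exhaustive reading says no other recipient fits that background.
Every other fact differs from the presupposition on some backgrounded slot, so none challenges the exhaustivity.

0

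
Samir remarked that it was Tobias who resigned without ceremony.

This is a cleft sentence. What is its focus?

Tobias

In an it-cleft "It was X that/who ...", the clefted constituent X is the focus; the that/who-clause expresses the presupposed open proposition.
Here the focus is "Tobias". The backgrounded (presupposed) material includes "without ceremony".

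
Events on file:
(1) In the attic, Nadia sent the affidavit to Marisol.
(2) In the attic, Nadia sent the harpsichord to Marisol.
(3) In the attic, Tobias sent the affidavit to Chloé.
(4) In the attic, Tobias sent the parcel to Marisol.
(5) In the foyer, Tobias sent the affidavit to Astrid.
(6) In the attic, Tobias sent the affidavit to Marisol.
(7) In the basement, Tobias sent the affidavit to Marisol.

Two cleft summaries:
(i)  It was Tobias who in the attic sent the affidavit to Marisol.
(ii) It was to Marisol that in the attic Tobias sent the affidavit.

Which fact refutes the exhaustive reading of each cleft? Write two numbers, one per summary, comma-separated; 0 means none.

1, 3

(i): focus "Tobias". Looking for same thing, recipient, setting (the affidavit / Marisol / in the attic) with some other agent — fact (1) has Nadia there. Refuted.
(ii): focus "Marisol". Looking for same agent, thing, setting (Tobias / the affidavit / in the attic) with some other recipient — fact (3) has Chloé there. Refuted.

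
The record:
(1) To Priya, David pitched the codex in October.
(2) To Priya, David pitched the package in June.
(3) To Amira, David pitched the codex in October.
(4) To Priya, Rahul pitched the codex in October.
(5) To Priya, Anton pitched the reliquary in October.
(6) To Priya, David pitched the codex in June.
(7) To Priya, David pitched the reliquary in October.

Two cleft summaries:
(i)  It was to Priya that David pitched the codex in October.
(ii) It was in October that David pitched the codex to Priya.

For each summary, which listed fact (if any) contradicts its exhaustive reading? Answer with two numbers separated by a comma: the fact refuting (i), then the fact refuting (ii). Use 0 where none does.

Summary (i) focuses "Priya" (the recipient); background David as agent and the codex as thing and in October as setting. Fact (3) matches that background with recipient = Amira — refutes (i).
Summary (ii) focuses "in October" (the setting); background David as agent and the codex as thing and Priya as recipient. Fact (6) matches that background with setting = in June — refutes (ii).

3, 6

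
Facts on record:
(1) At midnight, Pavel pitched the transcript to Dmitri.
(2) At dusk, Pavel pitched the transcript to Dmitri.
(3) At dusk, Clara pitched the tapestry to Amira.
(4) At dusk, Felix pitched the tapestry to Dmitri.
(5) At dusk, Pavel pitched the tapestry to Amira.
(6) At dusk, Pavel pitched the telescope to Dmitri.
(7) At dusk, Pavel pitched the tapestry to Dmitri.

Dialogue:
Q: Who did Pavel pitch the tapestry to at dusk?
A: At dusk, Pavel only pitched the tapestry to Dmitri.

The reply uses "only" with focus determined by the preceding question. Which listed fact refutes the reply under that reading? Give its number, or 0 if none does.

The question "Who did ... to ...?" targets the recipient, so in the reply the focus falls on "Dmitri".
"Only" then excludes alternative recipients while the background — agent = Pavel, thing = the tapestry, setting = at dusk — is held fixed.
Fact (5) shares the background with a different recipient (Amira) — counterexample.
(Fact (2) would refute a reading with focus on the thing — but that is not what the question asks.)

5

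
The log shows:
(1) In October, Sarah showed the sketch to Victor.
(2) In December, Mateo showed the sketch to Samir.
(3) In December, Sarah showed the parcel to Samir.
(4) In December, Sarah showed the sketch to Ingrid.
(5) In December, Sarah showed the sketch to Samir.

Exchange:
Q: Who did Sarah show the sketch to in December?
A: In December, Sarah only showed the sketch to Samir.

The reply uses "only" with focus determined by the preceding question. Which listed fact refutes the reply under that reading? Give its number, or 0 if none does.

4

Answering "Who did ... to ...?" puts focus on the recipient — here, "Samir".
So "only" ranges over recipients; the rest (agent = Sarah, thing = the sketch, setting = in December) is presupposed.
Fact (4) shares the background with a different recipient (Ingrid) — counterexample.
(Fact (3) would refute a reading with focus on the thing — but that is not what the question asks.)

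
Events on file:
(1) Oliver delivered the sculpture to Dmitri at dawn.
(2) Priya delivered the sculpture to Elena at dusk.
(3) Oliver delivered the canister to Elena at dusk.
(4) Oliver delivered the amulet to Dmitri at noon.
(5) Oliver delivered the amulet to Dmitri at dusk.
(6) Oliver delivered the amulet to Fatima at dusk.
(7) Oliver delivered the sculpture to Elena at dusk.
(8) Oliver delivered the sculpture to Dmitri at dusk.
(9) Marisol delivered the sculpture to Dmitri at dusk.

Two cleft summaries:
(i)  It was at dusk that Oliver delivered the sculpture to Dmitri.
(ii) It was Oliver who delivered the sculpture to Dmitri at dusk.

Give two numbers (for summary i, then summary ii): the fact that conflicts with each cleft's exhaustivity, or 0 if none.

Summary (i) focuses "at dusk" (the setting); background same agent, thing, recipient (Oliver / the sculpture / Dmitri). Fact (1) matches that background with setting = at dawn — refutes (i).
Summary (ii) focuses "Oliver" (the agent); background same thing, recipient, setting (the sculpture / Dmitri / at dusk). Fact (9) matches that background with agent = Marisol — refutes (ii).

1, 9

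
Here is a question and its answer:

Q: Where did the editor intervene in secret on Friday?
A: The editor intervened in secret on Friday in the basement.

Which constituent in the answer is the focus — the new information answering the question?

in the basement

The wh-word "where" asks about the location.
In the answer, "the editor", "in secret" and "on Friday" are given — repeated from the question.
The constituent filling the location gap is "in the basement"; that is the focus and would carry nuclear stress.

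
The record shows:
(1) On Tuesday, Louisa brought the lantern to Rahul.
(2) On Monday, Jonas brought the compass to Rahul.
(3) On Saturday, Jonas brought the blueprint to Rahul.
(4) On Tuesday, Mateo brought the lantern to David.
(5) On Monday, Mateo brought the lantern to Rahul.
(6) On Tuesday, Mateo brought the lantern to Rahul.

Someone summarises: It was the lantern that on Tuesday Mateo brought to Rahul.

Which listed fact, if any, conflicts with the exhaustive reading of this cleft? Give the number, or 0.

0

Focus of the cleft: "the lantern" (the thing). Presupposed background: same agent, recipient, setting (Mateo / Rahul / on Tuesday).
The exhaustive reading says no other thing fits that background.
No listed fact matches the background with a different thing. Exhaustivity holds.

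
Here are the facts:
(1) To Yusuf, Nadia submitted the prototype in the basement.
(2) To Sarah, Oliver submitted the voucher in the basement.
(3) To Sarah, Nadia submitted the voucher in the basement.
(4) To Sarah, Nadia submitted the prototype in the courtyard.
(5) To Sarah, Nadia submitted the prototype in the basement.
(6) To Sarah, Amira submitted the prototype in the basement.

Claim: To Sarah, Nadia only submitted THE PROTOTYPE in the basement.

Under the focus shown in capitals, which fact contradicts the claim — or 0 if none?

Focus (in capitals) is "the prototype" — the thing. "Only" excludes alternative things while holding fixed agent = Nadia, recipient = Sarah, setting = in the basement.
Fact (3) shares the background but differs in thing (the voucher) — a counterexample.

3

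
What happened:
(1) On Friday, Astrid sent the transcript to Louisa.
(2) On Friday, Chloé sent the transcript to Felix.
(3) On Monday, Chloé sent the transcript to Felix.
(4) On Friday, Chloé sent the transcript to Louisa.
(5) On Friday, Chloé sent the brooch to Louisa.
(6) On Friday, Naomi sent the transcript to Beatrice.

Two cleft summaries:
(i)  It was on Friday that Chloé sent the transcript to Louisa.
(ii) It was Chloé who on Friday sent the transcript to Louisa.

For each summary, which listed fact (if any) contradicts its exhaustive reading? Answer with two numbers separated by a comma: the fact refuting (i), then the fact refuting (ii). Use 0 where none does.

(i): focus "on Friday". No fact shares agent = Chloé, thing = the transcript, recipient = Louisa with a different setting. 0.
(ii): focus "Chloé". Looking for thing = the transcript, recipient = Louisa, setting = on Friday with some other agent — fact (1) has Astrid there. Refuted.

0, 1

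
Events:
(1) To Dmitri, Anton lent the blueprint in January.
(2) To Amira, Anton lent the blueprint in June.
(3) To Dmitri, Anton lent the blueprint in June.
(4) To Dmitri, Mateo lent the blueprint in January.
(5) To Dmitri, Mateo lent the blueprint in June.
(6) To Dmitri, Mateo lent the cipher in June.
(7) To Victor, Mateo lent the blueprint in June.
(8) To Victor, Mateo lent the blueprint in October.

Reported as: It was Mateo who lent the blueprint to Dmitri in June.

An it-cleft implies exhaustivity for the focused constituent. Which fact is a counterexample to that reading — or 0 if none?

3

Focus of the cleft: "Mateo" (the agent). Presupposed background: thing = the blueprint, recipient = Dmitri, setting = in June.
The exhaustive reading says no other agent fits that background.
But fact (3) also has thing = the blueprint, recipient = Dmitri, setting = in June, with agent = Anton — so the exhaustive reading fails.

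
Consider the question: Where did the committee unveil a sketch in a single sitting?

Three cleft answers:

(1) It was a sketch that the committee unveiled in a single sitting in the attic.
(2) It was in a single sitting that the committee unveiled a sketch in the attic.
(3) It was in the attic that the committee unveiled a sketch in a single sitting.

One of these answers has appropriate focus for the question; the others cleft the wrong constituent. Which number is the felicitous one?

The question word "where" targets the location.
Option (1) clefts "a sketch" — the direct object, not what was asked.
Option (2) clefts "in a single sitting" — the manner, not what was asked.
Option (3) clefts "in the attic" — that matches what the question asks about.
So the congruent reply is (3).

3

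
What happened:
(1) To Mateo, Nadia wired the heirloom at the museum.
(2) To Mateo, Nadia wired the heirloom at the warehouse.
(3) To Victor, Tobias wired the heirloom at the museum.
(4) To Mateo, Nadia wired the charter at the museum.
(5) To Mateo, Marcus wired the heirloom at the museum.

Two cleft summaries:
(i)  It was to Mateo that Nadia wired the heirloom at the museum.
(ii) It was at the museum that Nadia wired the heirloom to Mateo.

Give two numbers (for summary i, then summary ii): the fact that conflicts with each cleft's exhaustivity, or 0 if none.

(i): focus "Mateo". No fact shares agent = Nadia, thing = the heirloom, setting = at the museum with a different recipient. 0.
(ii): focus "at the museum". Looking for agent = Nadia, thing = the heirloom, recipient = Mateo with some other setting — fact (2) has at the warehouse there. Refuted.

0, 2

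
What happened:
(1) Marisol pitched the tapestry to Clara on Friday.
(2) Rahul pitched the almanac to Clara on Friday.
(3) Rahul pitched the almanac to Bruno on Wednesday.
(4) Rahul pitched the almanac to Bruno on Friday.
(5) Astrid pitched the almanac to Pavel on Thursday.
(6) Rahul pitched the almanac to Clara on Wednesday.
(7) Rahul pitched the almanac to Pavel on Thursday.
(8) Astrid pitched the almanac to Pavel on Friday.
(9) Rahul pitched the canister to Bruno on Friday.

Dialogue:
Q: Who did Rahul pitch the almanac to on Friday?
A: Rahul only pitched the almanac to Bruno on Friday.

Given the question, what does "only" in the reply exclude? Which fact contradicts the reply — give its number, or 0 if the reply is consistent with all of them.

2

The question "Who did ... to ...?" targets the recipient, so in the reply the focus falls on "Bruno".
"Only" then excludes alternative recipients while the background — agent = Rahul, thing = the almanac, setting = on Friday — is held fixed.
Fact (2) shares the background with a different recipient (Clara) — counterexample.
(Fact (3) would refute a reading with focus on the setting — but that is not what the question asks.)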